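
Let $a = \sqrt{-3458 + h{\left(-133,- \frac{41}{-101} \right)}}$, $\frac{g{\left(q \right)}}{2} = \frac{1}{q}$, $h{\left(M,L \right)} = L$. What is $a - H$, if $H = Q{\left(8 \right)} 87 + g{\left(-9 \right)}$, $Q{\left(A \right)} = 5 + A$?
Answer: $- \frac{10177}{9} + \frac{i \sqrt{35270917}}{101} \approx -1130.8 + 58.801 i$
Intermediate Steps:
$g{\left(q \right)} = \frac{2}{q}$
$H = \frac{10177}{9}$ ($H = \left(5 + 8\right) 87 + \frac{2}{-9} = 13 \cdot 87 + 2 \left(- \frac{1}{9}\right) = 1131 - \frac{2}{9} = \frac{10177}{9} \approx 1130.8$)
$a = \frac{i \sqrt{35270917}}{101}$ ($a = \sqrt{-3458 - \frac{41}{-101}} = \sqrt{-3458 - - \frac{41}{101}} = \sqrt{-3458 + \frac{41}{101}} = \sqrt{- \frac{349217}{101}} = \frac{i \sqrt{35270917}}{101} \approx 58.801 i$)
$a - H = \frac{i \sqrt{35270917}}{101} - \frac{10177}{9} = - \frac{10177}{9} + \frac{i \sqrt{35270917}}{101}$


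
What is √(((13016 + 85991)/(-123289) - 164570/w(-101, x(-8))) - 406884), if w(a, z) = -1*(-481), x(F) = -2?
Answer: I*√1432106508333272313477/59302009 ≈ 638.14*I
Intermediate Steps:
w(a, z) = 481
√(((13016 + 85991)/(-123289) - 164570/w(-101, x(-8))) - 406884) = √(((13016 + 85991)/(-123289) - 164570/481) - 406884) = √((99007*(-1/123289) - 164570*1/481) - 406884) = √((-99007/123289 - 164570/481) - 406884) = √(-20337293097/59302009 - 406884) = √(-24149375923053/59302009) = I*√1432106508333272313477/59302009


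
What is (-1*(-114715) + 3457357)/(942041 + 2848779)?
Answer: 893018/947705 ≈ 0.94230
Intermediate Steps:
(-1*(-114715) + 3457357)/(942041 + 2848779) = (114715 + 3457357)/3790820 = 3572072*(1/3790820) = 893018/947705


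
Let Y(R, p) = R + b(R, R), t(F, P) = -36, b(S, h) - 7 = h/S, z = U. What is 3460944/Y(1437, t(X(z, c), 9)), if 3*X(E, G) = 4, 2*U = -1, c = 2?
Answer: 3460944/1445 ≈ 2395.1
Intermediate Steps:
U = -½ (U = (½)*(-1) = -½ ≈ -0.50000)
z = -½ ≈ -0.50000
X(E, G) = 4/3 (X(E, G) = (⅓)*4 = 4/3)
b(S, h) = 7 + h/S
Y(R, p) = 8 + R (Y(R, p) = R + (7 + R/R) = R + (7 + 1) = R + 8 = 8 + R)
3460944/Y(1437, t(X(z, c), 9)) = 3460944/(8 + 1437) = 3460944/1445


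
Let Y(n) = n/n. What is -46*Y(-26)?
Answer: -46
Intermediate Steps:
Y(n) = 1
-46*Y(-26) = -46*1 = -46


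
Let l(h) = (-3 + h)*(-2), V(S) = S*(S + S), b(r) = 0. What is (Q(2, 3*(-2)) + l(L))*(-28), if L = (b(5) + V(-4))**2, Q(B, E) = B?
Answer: 57120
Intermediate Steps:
V(S) = 2*S**2 (V(S) = S*(2*S) = 2*S**2)
L = 1024 (L = (0 + 2*(-4)**2)**2 = (0 + 2*16)**2 = (0 + 32)**2 = 32**2 = 1024)
l(h) = 6 - 2*h
(Q(2, 3*(-2)) + l(L))*(-28) = (2 + (6 - 2*1024))*(-28) = (2 + (6 - 2048))*(-28) = (2 - 2042)*(-28) = -2040*(-28) = 57120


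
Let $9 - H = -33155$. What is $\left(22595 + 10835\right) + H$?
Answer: $66594$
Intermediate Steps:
$H = 33164$ ($H = 9 - -33155 = 9 + 33155 = 33164$)
$\left(22595 + 10835\right) + H = \left(22595 + 10835\right) + 33164 = 33430 + 33164 = 66594$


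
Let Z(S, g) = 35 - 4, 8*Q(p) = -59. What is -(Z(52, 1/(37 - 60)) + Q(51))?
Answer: -189/8 ≈ -23.625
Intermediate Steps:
Q(p) = -59/8 (Q(p) = (1/8)*(-59) = -59/8)
Z(S, g) = 31
-(Z(52, 1/(37 - 60)) + Q(51)) = -(31 - 59/8) = -1*189/8 = -189/8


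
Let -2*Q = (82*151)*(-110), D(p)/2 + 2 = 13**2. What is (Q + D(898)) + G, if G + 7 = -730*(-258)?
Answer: 869677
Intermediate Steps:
D(p) = 334 (D(p) = -4 + 2*13**2 = -4 + 2*169 = -4 + 338 = 334)
G = 188333 (G = -7 - 730*(-258) = -7 + 188340 = 188333)
Q = 681010 (Q = -82*151*(-110)/2 = -6191*(-110) = -1/2*(-1362020) = 681010)
(Q + D(898)) + G = (681010 + 334) + 188333 = 681344 + 188333 = 869677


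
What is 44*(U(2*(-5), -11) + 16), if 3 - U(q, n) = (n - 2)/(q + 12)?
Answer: 1122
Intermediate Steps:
U(q, n) = 3 - (-2 + n)/(12 + q) (U(q, n) = 3 - (n - 2)/(q + 12) = 3 - (-2 + n)/(12 + q))
44*(U(2*(-5), -11) + 16) = 44*((38 - 1*(-11) + 3*(2*(-5)))/(12 + 2*(-5)) + 16) = 44*((38 + 11 + 3*(-10))/(12 - 10) + 16) = 44*((38 + 11 - 30)/2 + 16) = 44*((½)*19 + 16) = 44*(19/2 + 16) = 44*(51/2) = 1122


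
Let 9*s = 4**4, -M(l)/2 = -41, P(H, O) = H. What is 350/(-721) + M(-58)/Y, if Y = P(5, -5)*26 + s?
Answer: 2357/73439 ≈ 0.032095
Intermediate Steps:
M(l) = 82 (M(l) = -2*(-41) = 82)
s = 256/9 (s = (1/9)*4**4 = (1/9)*256 = 256/9 ≈ 28.444)
Y = 1426/9 (Y = 5*26 + 256/9 = 130 + 256/9 = 1426/9 ≈ 158.44)
350/(-721) + M(-58)/Y = 350/(-721) + 82/(1426/9) = 350*(-1/721) + 82*(9/1426) = -50/103 + 369/713 = 2357/73439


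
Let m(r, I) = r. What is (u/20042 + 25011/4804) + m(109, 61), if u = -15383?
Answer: 5461041621/48140884 ≈ 113.44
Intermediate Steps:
(u/20042 + 25011/4804) + m(109, 61) = (-15383/20042 + 25011/4804) + 109 = 213685265/48140884 + 109 = 5461041621/48140884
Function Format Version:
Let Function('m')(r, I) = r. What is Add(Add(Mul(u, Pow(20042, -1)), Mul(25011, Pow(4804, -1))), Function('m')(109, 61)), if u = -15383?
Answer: Rational(5461041621, 48140884) ≈ 113.44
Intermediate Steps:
Add(Add(Mul(u, Pow(20042, -1)), Mul(25011, Pow(4804, -1))), Function('m')(109, 61)) = Add(Add(Mul(-15383, Pow(20042, -1)), Mul(25011, Pow(4804, -1))), 109) = Add(Add(Mul(-15383, Rational(1, 20042)), Mul(25011, Rational(1, 4804))), 109) = Add(Add(Rational(-15383, 20042), Rational(25011, 4804)), 109) = Add(Rational(213685265, 48140884), 109) = Rational(5461041621, 48140884)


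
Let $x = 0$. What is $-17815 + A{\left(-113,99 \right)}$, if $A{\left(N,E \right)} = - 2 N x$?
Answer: $-17815$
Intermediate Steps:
$A{\left(N,E \right)} = 0$ ($A{\left(N,E \right)} = - 2 N 0 = 0$)
$-17815 + A{\left(-113,99 \right)} = -17815 + 0 = -17815$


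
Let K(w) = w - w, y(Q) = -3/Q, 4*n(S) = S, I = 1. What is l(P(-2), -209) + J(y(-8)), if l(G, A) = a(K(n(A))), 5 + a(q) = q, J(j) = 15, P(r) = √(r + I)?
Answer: 10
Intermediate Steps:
P(r) = √(1 + r) (P(r) = √(r + 1) = √(1 + r))
n(S) = S/4
K(w) = 0
a(q) = -5 + q
l(G, A) = -5 (l(G, A) = -5 + 0 = -5)
l(P(-2), -209) + J(y(-8)) = -5 + 15 = 10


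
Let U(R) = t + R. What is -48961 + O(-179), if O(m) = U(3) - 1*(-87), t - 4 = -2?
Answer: -48869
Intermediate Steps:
t = 2 (t = 4 - 2 = 2)
U(R) = 2 + R
O(m) = 92 (O(m) = (2 + 3) - 1*(-87) = 5 + 87 = 92)
-48961 + O(-179) = -48961 + 92 = -48869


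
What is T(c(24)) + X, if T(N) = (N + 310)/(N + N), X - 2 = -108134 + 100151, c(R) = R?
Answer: -191377/24 ≈ -7974.0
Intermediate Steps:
X = -7981 (X = 2 + (-108134 + 100151) = 2 - 7983 = -7981)
T(N) = (310 + N)/(2*N) (T(N) = (310 + N)/((2*N)) = (310 + N)*(1/(2*N)) = (310 + N)/(2*N))
T(c(24)) + X = (1/2)*(310 + 24)/24 - 7981 = (1/2)*(1/24)*334 - 7981 = 167/24 - 7981 = -191377/24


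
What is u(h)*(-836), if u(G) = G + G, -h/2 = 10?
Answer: 33440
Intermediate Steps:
h = -20 (h = -2*10 = -20)
u(G) = 2*G
u(h)*(-836) = (2*(-20))*(-836) = -40*(-836) = 33440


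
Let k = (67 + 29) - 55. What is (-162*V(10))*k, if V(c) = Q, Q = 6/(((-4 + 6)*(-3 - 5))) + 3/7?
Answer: -9963/28 ≈ -355.82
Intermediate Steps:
Q = 3/56 (Q = 6/((2*(-8))) + 3*(⅐) = 6/(-16) + 3/7 = 6*(-1/16) + 3/7 = -3/8 + 3/7 = 3/56 ≈ 0.053571)
k = 41 (k = 96 - 55 = 41)
V(c) = 3/56
(-162*V(10))*k = -162*3/56*41 = -243/28*41 = -9963/28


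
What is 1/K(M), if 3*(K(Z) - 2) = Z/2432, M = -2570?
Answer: 3648/6011 ≈ 0.60689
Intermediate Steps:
K(Z) = 2 + Z/7296 (K(Z) = 2 + (Z/2432)/3 = 2 + Z/7296)
1/K(M) = 1/(2 + (1/7296)*(-2570)) = 1/(2 - 1285/3648) = 1/(6011/3648) = 3648/6011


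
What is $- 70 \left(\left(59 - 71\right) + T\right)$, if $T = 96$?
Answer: $-5880$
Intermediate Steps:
$- 70 \left(\left(59 - 71\right) + T\right) = - 70 \left(\left(59 - 71\right) + 96\right) = - 70 \left(-12 + 96\right) = \left(-70\right) 84 = -5880$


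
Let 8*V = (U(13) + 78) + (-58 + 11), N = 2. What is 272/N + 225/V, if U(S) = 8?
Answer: 2368/13 ≈ 182.15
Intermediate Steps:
V = 39/8 (V = ((8 + 78) + (-58 + 11))/8 = (86 - 47)/8 = (1/8)*39 = 39/8 ≈ 4.8750)
272/N + 225/V = 272/2 + 225/(39/8) = 272*(1/2) + 225*(8/39) = 136 + 600/13 = 2368/13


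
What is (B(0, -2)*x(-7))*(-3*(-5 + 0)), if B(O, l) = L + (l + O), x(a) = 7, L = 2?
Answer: 0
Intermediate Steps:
B(O, l) = 2 + O + l (B(O, l) = 2 + (l + O) = 2 + (O + l) = 2 + O + l)
(B(0, -2)*x(-7))*(-3*(-5 + 0)) = ((2 + 0 - 2)*7)*(-3*(-5 + 0)) = (0*7)*(-3*(-5)) = 0*15 = 0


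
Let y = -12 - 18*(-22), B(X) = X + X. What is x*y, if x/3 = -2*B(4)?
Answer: -18432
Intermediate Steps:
B(X) = 2*X
y = 384 (y = -12 + 396 = 384)
x = -48 (x = 3*(-4*4) = 3*(-2*8) = 3*(-16) = -48)
x*y = -48*384 = -18432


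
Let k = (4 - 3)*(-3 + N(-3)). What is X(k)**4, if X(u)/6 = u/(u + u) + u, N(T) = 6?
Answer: 194481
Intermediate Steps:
k = 3 (k = (4 - 3)*(-3 + 6) = 1*3 = 3)
X(u) = 3 + 6*u (X(u) = 6*(u/(u + u) + u) = 6*(u/((2*u)) + u) = 6*((1/(2*u))*u + u) = 6*(1/2 + u) = 3 + 6*u)
X(k)**4 = (3 + 6*3)**4 = (3 + 18)**4 = 21**4 = 194481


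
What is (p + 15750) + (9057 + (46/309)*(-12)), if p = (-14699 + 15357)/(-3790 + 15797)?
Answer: 30677196333/1236721 ≈ 24805.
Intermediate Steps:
p = 658/12007 ≈ 0.054801
(p + 15750) + (9057 + (46/309)*(-12)) = (658/12007 + 15750) + (9057 + (46/309)*(-12)) = 189110908/12007 + (9057 + (46*(1/309))*(-12)) = 189110908/12007 + (9057 + (46/309)*(-12)) = 189110908/12007 + (9057 - 184/103) = 189110908/12007 + 932687/103 = 30677196333/1236721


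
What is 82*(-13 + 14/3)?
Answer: -2050/3 ≈ -683.33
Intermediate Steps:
82*(-13 + 14/3) = 82*(-25/3) = -2050/3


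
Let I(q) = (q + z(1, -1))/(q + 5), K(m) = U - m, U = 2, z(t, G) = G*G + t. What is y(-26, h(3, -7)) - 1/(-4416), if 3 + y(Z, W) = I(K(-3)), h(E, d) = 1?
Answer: -50779/22080 ≈ -2.2998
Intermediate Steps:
z(t, G) = t + G**2 (z(t, G) = G**2 + t = t + G**2)
K(m) = 2 - m
I(q) = (2 + q)/(5 + q) (I(q) = (q + (1 + (-1)**2))/(q + 5) = (q + (1 + 1))/(5 + q) = (q + 2)/(5 + q) = (2 + q)/(5 + q))
y(Z, W) = -23/10 (y(Z, W) = -3 + (2 + (2 - 1*(-3)))/(5 + (2 - 1*(-3))) = -3 + (2 + (2 + 3))/(5 + (2 + 3)) = -3 + (2 + 5)/(5 + 5) = -3 + 7/10 = -23/10)
y(-26, h(3, -7)) - 1/(-4416) = -23/10 - 1/(-4416) = -23/10 - 1*(-1/4416) = -23/10 + 1/4416 = -50779/22080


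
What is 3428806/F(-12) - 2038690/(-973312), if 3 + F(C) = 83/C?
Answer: -20023666850777/57912064 ≈ -3.4576e+5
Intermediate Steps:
F(C) = -3 + 83/C
3428806/F(-12) - 2038690/(-973312) = 3428806/(-3 + 83/(-12)) - 2038690/(-973312) = 3428806/(-3 + 83*(-1/12)) - 2038690*(-1/973312) = 3428806/(-3 - 83/12) + 1019345/486656 = 3428806/(-119/12) + 1019345/486656 = 3428806*(-12/119) + 1019345/486656 = -41145672/119 + 1019345/486656 = -20023666850777/57912064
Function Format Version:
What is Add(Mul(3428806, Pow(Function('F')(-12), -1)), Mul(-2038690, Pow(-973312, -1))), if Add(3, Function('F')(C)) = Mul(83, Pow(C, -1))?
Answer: Rational(-20023666850777, 57912064) ≈ -3.4576e+5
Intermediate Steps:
Function('F')(C) = Add(-3, Mul(83, Pow(C, -1)))
Add(Mul(3428806, Pow(Function('F')(-12), -1)), Mul(-2038690, Pow(-973312, -1))) = Add(Mul(3428806, Pow(Add(-3, Mul(83, Pow(-12, -1))), -1)), Mul(-2038690, Pow(-973312, -1))) = Add(Mul(3428806, Pow(Add(-3, Mul(83, Rational(-1, 12))), -1)), Mul(-2038690, Rational(-1, 973312))) = Add(Mul(3428806, Pow(Add(-3, Rational(-83, 12)), -1)), Rational(1019345, 486656)) = Add(Mul(3428806, Pow(Rational(-119, 12), -1)), Rational(1019345, 486656)) = Add(Mul(3428806, Rational(-12, 119)), Rational(1019345, 486656)) = Add(Rational(-41145672, 119), Rational(1019345, 486656)) = Rational(-20023666850777, 57912064)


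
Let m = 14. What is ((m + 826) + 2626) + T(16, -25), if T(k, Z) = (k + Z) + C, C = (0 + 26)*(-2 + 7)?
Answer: 3587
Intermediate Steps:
C = 130 (C = 26*5 = 130)
T(k, Z) = 130 + Z + k (T(k, Z) = (k + Z) + 130 = (Z + k) + 130 = 130 + Z + k)
((m + 826) + 2626) + T(16, -25) = ((14 + 826) + 2626) + (130 - 25 + 16) = (840 + 2626) + 121 = 3466 + 121 = 3587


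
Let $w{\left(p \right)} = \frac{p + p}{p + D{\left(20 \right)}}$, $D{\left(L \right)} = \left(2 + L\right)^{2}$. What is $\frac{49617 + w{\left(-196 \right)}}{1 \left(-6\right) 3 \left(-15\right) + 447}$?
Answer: $\frac{1786163}{25812} \approx 69.199$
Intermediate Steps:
$w{\left(p \right)} = \frac{2 p}{484 + p}$ ($w{\left(p \right)} = \frac{p + p}{p + \left(2 + 20\right)^{2}} = \frac{2 p}{p + 22^{2}} = \frac{2 p}{p + 484} = \frac{2 p}{484 + p}$)
$\frac{49617 + w{\left(-196 \right)}}{1 \left(-6\right) 3 \left(-15\right) + 447} = \frac{49617 + 2 \left(-196\right) \frac{1}{484 - 196}}{1 \left(-6\right) 3 \left(-15\right) + 447} = \frac{49617 + 2 \left(-196\right) \frac{1}{288}}{\left(-6\right) 3 \left(-15\right) + 447} = \frac{49617 + 2 \left(-196\right) \frac{1}{288}}{\left(-18\right) \left(-15\right) + 447} = \frac{49617 - \frac{49}{36}}{270 + 447} = \frac{1786163}{36 \cdot 717} = \frac{1786163}{36} \cdot \frac{1}{717} = \frac{1786163}{25812}$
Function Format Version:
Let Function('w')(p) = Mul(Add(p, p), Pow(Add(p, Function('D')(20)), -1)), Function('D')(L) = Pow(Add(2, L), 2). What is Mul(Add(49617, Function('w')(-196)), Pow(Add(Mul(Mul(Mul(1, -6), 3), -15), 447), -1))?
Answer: Rational(1786163, 25812) ≈ 69.199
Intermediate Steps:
Function('w')(p) = Mul(2, p, Pow(Add(484, p), -1)) (Function('w')(p) = Mul(Add(p, p), Pow(Add(p, Pow(Add(2, 20), 2)), -1)) = Mul(Mul(2, p), Pow(Add(p, Pow(22, 2)), -1)) = Mul(Mul(2, p), Pow(Add(p, 484), -1)) = Mul(Mul(2, p), Pow(Add(484, p), -1)) = Mul(2, p, Pow(Add(484, p), -1)))
Mul(Add(49617, Function('w')(-196)), Pow(Add(Mul(Mul(Mul(1, -6), 3), -15), 447), -1)) = Mul(Add(49617, Mul(2, -196, Pow(Add(484, -196), -1))), Pow(Add(Mul(Mul(Mul(1, -6), 3), -15), 447), -1)) = Mul(Add(49617, Mul(2, -196, Pow(288, -1))), Pow(Add(Mul(Mul(-6, 3), -15), 447), -1)) = Mul(Add(49617, Mul(2, -196, Rational(1, 288))), Pow(Add(Mul(-18, -15), 447), -1)) = Mul(Add(49617, Rational(-49, 36)), Pow(Add(270, 447), -1)) = Mul(Rational(1786163, 36), Pow(717, -1)) = Mul(Rational(1786163, 36), Rational(1, 717)) = Rational(1786163, 25812)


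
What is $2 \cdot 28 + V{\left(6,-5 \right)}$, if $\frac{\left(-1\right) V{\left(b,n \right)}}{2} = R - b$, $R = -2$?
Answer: $72$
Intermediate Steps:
$V{\left(b,n \right)} = 4 + 2 b$ ($V{\left(b,n \right)} = - 2 \left(-2 - b\right) = 4 + 2 b$)
$2 \cdot 28 + V{\left(6,-5 \right)} = 2 \cdot 28 + \left(4 + 2 \cdot 6\right) = 56 + \left(4 + 12\right) = 56 + 16 = 72$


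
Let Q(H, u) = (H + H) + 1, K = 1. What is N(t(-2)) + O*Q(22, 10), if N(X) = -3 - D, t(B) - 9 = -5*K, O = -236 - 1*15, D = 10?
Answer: -11308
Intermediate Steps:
O = -251 (O = -236 - 15 = -251)
Q(H, u) = 1 + 2*H (Q(H, u) = 2*H + 1 = 1 + 2*H)
t(B) = 4 (t(B) = 9 - 5*1 = 9 - 5 = 4)
N(X) = -13 (N(X) = -3 - 1*10 = -3 - 10 = -13)
N(t(-2)) + O*Q(22, 10) = -13 - 251*(1 + 2*22) = -13 - 251*(1 + 44) = -13 - 251*45 = -13 - 11295 = -11308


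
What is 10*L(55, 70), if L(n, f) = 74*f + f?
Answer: 52500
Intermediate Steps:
L(n, f) = 75*f
10*L(55, 70) = 10*(75*70) = 10*5250 = 52500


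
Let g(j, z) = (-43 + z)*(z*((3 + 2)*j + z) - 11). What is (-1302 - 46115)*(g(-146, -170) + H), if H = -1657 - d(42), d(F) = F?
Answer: 1545242076452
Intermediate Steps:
H = -1699 (H = -1657 - 1*42 = -1657 - 42 = -1699)
g(j, z) = (-43 + z)*(-11 + z*(z + 5*j)) (g(j, z) = (-43 + z)*(z*(5*j + z) - 11) = (-43 + z)*(z*(z + 5*j) - 11) = (-43 + z)*(-11 + z*(z + 5*j)))
(-1302 - 46115)*(g(-146, -170) + H) = (-1302 - 46115)*((473 + (-170)³ - 43*(-170)² - 11*(-170) - 215*(-146)*(-170) + 5*(-146)*(-170)²) - 1699) = -47417*((473 - 4913000 - 43*28900 + 1870 - 5336300 + 5*(-146)*28900) - 1699) = -47417*((473 - 4913000 - 1242700 + 1870 - 5336300 - 21097000) - 1699) = -47417*(-32586657 - 1699) = -47417*(-32588356) = 1545242076452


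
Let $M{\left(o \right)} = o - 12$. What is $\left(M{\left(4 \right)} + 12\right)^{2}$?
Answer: $16$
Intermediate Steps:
$M{\left(o \right)} = -12 + o$ ($M{\left(o \right)} = o - 12 = -12 + o$)
$\left(M{\left(4 \right)} + 12\right)^{2} = \left(\left(-12 + 4\right) + 12\right)^{2} = \left(-8 + 12\right)^{2} = 4^{2} = 16$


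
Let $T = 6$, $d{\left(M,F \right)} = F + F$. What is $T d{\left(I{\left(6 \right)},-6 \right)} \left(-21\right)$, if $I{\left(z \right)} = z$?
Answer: $1512$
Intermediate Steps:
$d{\left(M,F \right)} = 2 F$
$T d{\left(I{\left(6 \right)},-6 \right)} \left(-21\right) = 6 \cdot 2 \left(-6\right) \left(-21\right) = 6 \left(-12\right) \left(-21\right) = \left(-72\right) \left(-21\right) = 1512$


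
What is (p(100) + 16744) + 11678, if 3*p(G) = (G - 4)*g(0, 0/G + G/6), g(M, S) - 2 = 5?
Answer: 28646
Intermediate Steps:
g(M, S) = 7 (g(M, S) = 2 + 5 = 7)
p(G) = -28/3 + 7*G/3 (p(G) = ((G - 4)*7)/3 = ((-4 + G)*7)/3 = (-28 + 7*G)/3 = -28/3 + 7*G/3)
(p(100) + 16744) + 11678 = ((-28/3 + (7/3)*100) + 16744) + 11678 = ((-28/3 + 700/3) + 16744) + 11678 = (224 + 16744) + 11678 = 16968 + 11678 = 28646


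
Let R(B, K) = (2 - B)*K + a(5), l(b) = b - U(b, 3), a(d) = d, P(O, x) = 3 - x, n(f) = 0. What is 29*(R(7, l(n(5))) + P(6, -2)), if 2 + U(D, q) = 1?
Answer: 145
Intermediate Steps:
U(D, q) = -1 (U(D, q) = -2 + 1 = -1)
l(b) = 1 + b (l(b) = b - 1*(-1) = b + 1 = 1 + b)
R(B, K) = 5 + K*(2 - B) (R(B, K) = (2 - B)*K + 5 = K*(2 - B) + 5 = 5 + K*(2 - B))
29*(R(7, l(n(5))) + P(6, -2)) = 29*((5 + 2*(1 + 0) - 1*7*(1 + 0)) + (3 - 1*(-2))) = 29*((5 + 2*1 - 1*7*1) + (3 + 2)) = 29*((5 + 2 - 7) + 5) = 29*(0 + 5) = 29*5 = 145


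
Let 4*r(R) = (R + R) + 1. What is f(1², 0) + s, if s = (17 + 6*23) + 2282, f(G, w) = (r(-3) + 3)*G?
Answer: 9755/4 ≈ 2438.8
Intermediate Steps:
r(R) = ¼ + R/2 (r(R) = ((R + R) + 1)/4 = (2*R + 1)/4 = (1 + 2*R)/4 = ¼ + R/2)
f(G, w) = 7*G/4 (f(G, w) = ((¼ + (½)*(-3)) + 3)*G = ((¼ - 3/2) + 3)*G = (-5/4 + 3)*G = 7*G/4)
s = 2437 (s = (17 + 138) + 2282 = 155 + 2282 = 2437)
f(1², 0) + s = (7/4)*1² + 2437 = (7/4)*1 + 2437 = 7/4 + 2437 = 9755/4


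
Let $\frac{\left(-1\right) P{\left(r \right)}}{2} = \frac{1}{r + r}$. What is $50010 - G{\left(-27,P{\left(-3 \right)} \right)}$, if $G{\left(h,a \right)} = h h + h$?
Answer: $49308$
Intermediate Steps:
$P{\left(r \right)} = - \frac{1}{r}$ ($P{\left(r \right)} = - \frac{2}{r + r} = - \frac{2}{2 r} = - 2 \frac{1}{2 r} = - \frac{1}{r}$)
$G{\left(h,a \right)} = h + h^{2}$ ($G{\left(h,a \right)} = h^{2} + h = h + h^{2}$)
$50010 - G{\left(-27,P{\left(-3 \right)} \right)} = 50010 - - 27 \left(1 - 27\right) = 50010 - \left(-27\right) \left(-26\right) = 50010 - 702 = 49308$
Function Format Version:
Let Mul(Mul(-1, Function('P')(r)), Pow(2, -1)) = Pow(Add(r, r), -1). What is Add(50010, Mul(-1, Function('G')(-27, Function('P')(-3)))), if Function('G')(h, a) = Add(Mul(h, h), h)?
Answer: 49308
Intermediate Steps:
Function('P')(r) = Mul(-1, Pow(r, -1)) (Function('P')(r) = Mul(-2, Pow(Add(r, r), -1)) = Mul(-2, Pow(Mul(2, r), -1)) = Mul(-2, Mul(Rational(1, 2), Pow(r, -1))) = Mul(-1, Pow(r, -1)))
Function('G')(h, a) = Add(h, Pow(h, 2)) (Function('G')(h, a) = Add(Pow(h, 2), h) = Add(h, Pow(h, 2)))
Add(50010, Mul(-1, Function('G')(-27, Function('P')(-3)))) = Add(50010, Mul(-1, Mul(-27, Add(1, -27)))) = Add(50010, Mul(-1, Mul(-27, -26))) = Add(50010, Mul(-1, 702)) = Add(50010, -702) = 49308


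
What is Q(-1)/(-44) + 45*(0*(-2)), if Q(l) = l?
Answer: 1/44 ≈ 0.022727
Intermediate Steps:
Q(-1)/(-44) + 45*(0*(-2)) = -1/(-44) + 45*(0*(-2)) = -1*(-1/44) + 45*0 = 1/44 + 0 = 1/44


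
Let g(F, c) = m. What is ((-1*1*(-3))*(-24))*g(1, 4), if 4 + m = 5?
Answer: -72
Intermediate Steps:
m = 1 (m = -4 + 5 = 1)
g(F, c) = 1
((-1*1*(-3))*(-24))*g(1, 4) = ((-1*1*(-3))*(-24))*1 = (-1*(-3)*(-24))*1 = (3*(-24))*1 = -72*1 = -72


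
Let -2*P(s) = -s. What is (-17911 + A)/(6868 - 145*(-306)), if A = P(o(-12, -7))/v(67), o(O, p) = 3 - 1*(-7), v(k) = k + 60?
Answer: -1137346/3253613 ≈ -0.34956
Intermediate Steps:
v(k) = 60 + k
o(O, p) = 10 (o(O, p) = 3 + 7 = 10)
P(s) = s/2 (P(s) = -(-1)*s/2 = s/2)
A = 5/127 (A = ((½)*10)/(60 + 67) = 5/127 ≈ 0.039370)
(-17911 + A)/(6868 - 145*(-306)) = (-17911 + 5/127)/(6868 - 145*(-306)) = -2274692/(127*(6868 + 44370)) = -2274692/127/51238 = -2274692/127*1/51238 = -1137346/3253613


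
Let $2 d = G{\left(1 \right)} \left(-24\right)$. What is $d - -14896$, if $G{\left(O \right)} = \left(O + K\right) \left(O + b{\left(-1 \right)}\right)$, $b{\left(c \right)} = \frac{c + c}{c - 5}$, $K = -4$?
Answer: $14944$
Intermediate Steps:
$b{\left(c \right)} = \frac{2 c}{-5 + c}$
$G{\left(O \right)} = \left(-4 + O\right) \left(\frac{1}{3} + O\right)$ ($G{\left(O \right)} = \left(O - 4\right) \left(O + 2 \left(-1\right) \frac{1}{-5 - 1}\right) = \left(-4 + O\right) \left(O + 2 \left(-1\right) \frac{1}{-6}\right) = \left(-4 + O\right) \left(O + 2 \left(-1\right) \left(- \frac{1}{6}\right)\right) = \left(-4 + O\right) \left(O + \frac{1}{3}\right) = \left(-4 + O\right) \left(\frac{1}{3} + O\right)$)
$d = 48$ ($d = \frac{\left(- \frac{4}{3} + 1^{2} - \frac{11}{3}\right) \left(-24\right)}{2} = \frac{\left(- \frac{4}{3} + 1 - \frac{11}{3}\right) \left(-24\right)}{2} = \frac{\left(-4\right) \left(-24\right)}{2} = \frac{1}{2} \cdot 96 = 48$)
$d - -14896 = 48 - -14896 = 48 + 14896 = 14944$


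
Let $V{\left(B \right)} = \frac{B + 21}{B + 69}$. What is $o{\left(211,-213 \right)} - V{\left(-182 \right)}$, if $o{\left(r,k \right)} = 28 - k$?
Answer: $\frac{27072}{113} \approx 239.58$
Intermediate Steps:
$V{\left(B \right)} = \frac{21 + B}{69 + B}$
$o{\left(211,-213 \right)} - V{\left(-182 \right)} = \left(28 - -213\right) - \frac{21 - 182}{69 - 182} = \left(28 + 213\right) - \frac{1}{-113} \left(-161\right) = 241 - \left(- \frac{1}{113}\right) \left(-161\right) = 241 - \frac{161}{113} = \frac{27072}{113}$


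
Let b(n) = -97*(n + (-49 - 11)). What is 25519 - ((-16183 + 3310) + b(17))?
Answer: 34221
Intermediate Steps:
b(n) = 5820 - 97*n (b(n) = -97*(n - 60) = -97*(-60 + n) = 5820 - 97*n)
25519 - ((-16183 + 3310) + b(17)) = 25519 - ((-16183 + 3310) + (5820 - 97*17)) = 25519 - (-12873 + (5820 - 1649)) = 25519 - (-12873 + 4171) = 25519 - 1*(-8702) = 25519 + 8702 = 34221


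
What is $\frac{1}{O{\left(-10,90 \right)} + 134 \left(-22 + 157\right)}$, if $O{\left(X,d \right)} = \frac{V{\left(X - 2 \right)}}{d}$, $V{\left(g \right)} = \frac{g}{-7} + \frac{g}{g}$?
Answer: $\frac{630}{11396719} \approx 5.5279 \cdot 10^{-5}$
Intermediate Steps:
$V{\left(g \right)} = 1 - \frac{g}{7}$ ($V{\left(g \right)} = g \left(- \frac{1}{7}\right) + 1 = - \frac{g}{7} + 1 = 1 - \frac{g}{7}$)
$O{\left(X,d \right)} = \frac{\frac{9}{7} - \frac{X}{7}}{d}$ ($O{\left(X,d \right)} = \frac{1 - \frac{X - 2}{7}}{d} = \frac{1 - \frac{-2 + X}{7}}{d} = \frac{1 - \left(- \frac{2}{7} + \frac{X}{7}\right)}{d} = \frac{\frac{9}{7} - \frac{X}{7}}{d}$)
$\frac{1}{O{\left(-10,90 \right)} + 134 \left(-22 + 157\right)} = \frac{1}{\frac{9 - -10}{7 \cdot 90} + 134 \left(-22 + 157\right)} = \frac{1}{\frac{1}{7} \cdot \frac{1}{90} \left(9 + 10\right) + 134 \cdot 135} = \frac{1}{\frac{1}{7} \cdot \frac{1}{90} \cdot 19 + 18090} = \frac{1}{\frac{19}{630} + 18090} = \frac{1}{\frac{11396719}{630}} = \frac{630}{11396719}$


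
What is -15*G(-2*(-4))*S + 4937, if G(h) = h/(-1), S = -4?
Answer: 4457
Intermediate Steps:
G(h) = -h (G(h) = h*(-1) = -h)
-15*G(-2*(-4))*S + 4937 = -15*(-(-2)*(-4))*(-4) + 4937 = -15*(-1*8)*(-4) + 4937 = -(-120)*(-4) + 4937 = -15*32 + 4937 = -480 + 4937 = 4457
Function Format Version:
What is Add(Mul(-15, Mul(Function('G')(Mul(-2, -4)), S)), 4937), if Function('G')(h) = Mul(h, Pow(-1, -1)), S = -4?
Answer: 4457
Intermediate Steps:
Function('G')(h) = Mul(-1, h) (Function('G')(h) = Mul(h, -1) = Mul(-1, h))
Add(Mul(-15, Mul(Function('G')(Mul(-2, -4)), S)), 4937) = Add(Mul(-15, Mul(Mul(-1, Mul(-2, -4)), -4)), 4937) = Add(Mul(-15, Mul(Mul(-1, 8), -4)), 4937) = Add(Mul(-15, Mul(-8, -4)), 4937) = Add(Mul(-15, 32), 4937) = Add(-480, 4937) = 4457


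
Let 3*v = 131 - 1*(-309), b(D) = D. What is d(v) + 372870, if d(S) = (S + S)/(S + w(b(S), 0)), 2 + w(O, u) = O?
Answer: 162944630/437 ≈ 3.7287e+5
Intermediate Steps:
v = 440/3 (v = (131 - 1*(-309))/3 = (131 + 309)/3 = (1/3)*440 = 440/3 ≈ 146.67)
w(O, u) = -2 + O
d(S) = 2*S/(-2 + 2*S) (d(S) = (S + S)/(S + (-2 + S)) = (2*S)/(-2 + 2*S) = 2*S/(-2 + 2*S))
d(v) + 372870 = 440/(3*(-1 + 440/3)) + 372870 = 440/(3*(437/3)) + 372870 = (440/3)*(3/437) + 372870 = 440/437 + 372870 = 162944630/437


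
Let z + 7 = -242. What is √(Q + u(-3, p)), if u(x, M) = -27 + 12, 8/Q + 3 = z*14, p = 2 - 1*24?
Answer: I*√182624727/3489 ≈ 3.8733*I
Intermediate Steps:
z = -249 (z = -7 - 242 = -249)
p = -22 (p = 2 - 24 = -22)
Q = -8/3489 (Q = 8/(-3 - 249*14) = 8/(-3 - 3486) = 8/(-3489) = 8*(-1/3489) = -8/3489 ≈ -0.0022929)
u(x, M) = -15
√(Q + u(-3, p)) = √(-8/3489 - 15) = √(-52343/3489) = I*√182624727/3489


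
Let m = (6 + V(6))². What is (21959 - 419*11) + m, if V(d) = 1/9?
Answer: 1408375/81 ≈ 17387.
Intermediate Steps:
V(d) = ⅑
m = 3025/81 (m = (6 + ⅑)² = (55/9)² = 3025/81 ≈ 37.346)
(21959 - 419*11) + m = (21959 - 419*11) + 3025/81 = (21959 - 4609) + 3025/81 = 17350 + 3025/81 = 1408375/81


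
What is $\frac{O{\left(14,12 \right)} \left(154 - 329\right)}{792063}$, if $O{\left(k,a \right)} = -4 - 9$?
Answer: $\frac{2275}{792063} \approx 0.0028722$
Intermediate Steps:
$O{\left(k,a \right)} = -13$
$\frac{O{\left(14,12 \right)} \left(154 - 329\right)}{792063} = \frac{\left(-13\right) \left(154 - 329\right)}{792063} = \left(-13\right) \left(-175\right) \frac{1}{792063} = 2275 \cdot \frac{1}{792063} = \frac{2275}{792063}$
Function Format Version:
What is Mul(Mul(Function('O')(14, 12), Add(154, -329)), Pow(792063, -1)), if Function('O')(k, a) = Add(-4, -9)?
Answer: Rational(2275, 792063) ≈ 0.0028722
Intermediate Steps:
Function('O')(k, a) = -13
Mul(Mul(Function('O')(14, 12), Add(154, -329)), Pow(792063, -1)) = Mul(Mul(-13, Add(154, -329)), Pow(792063, -1)) = Mul(Mul(-13, -175), Rational(1, 792063)) = Mul(2275, Rational(1, 792063)) = Rational(2275, 792063)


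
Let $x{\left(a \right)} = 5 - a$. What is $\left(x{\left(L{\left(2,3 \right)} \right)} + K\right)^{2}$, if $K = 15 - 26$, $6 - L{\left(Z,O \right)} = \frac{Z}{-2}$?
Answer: $169$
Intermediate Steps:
$L{\left(Z,O \right)} = 6 + \frac{Z}{2}$ ($L{\left(Z,O \right)} = 6 - \frac{Z}{-2} = 6 - Z \left(- \frac{1}{2}\right) = 6 - - \frac{Z}{2} = 6 + \frac{Z}{2}$)
$K = -11$ ($K = 15 - 26 = -11$)
$\left(x{\left(L{\left(2,3 \right)} \right)} + K\right)^{2} = \left(\left(5 - \left(6 + \frac{1}{2} \cdot 2\right)\right) - 11\right)^{2} = \left(\left(5 - \left(6 + 1\right)\right) - 11\right)^{2} = \left(\left(5 - 7\right) - 11\right)^{2} = \left(-2 - 11\right)^{2} = \left(-13\right)^{2} = 169$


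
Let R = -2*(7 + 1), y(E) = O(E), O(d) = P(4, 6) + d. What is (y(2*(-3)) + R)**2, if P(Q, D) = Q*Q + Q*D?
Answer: 324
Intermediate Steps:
P(Q, D) = Q**2 + D*Q
O(d) = 40 + d (O(d) = 4*(6 + 4) + d = 4*10 + d = 40 + d)
y(E) = 40 + E
R = -16 (R = -2*8 = -16)
(y(2*(-3)) + R)**2 = ((40 + 2*(-3)) - 16)**2 = ((40 - 6) - 16)**2 = (34 - 16)**2 = 18**2 = 324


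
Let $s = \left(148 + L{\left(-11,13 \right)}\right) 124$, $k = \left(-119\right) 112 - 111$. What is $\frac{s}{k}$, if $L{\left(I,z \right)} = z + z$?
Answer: $- \frac{21576}{13439} \approx -1.6055$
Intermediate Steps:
$k = -13439$ ($k = -13328 - 111 = -13439$)
$L{\left(I,z \right)} = 2 z$
$s = 21576$ ($s = \left(148 + 2 \cdot 13\right) 124 = \left(148 + 26\right) 124 = 174 \cdot 124 = 21576$)
$\frac{s}{k} = \frac{21576}{-13439} = 21576 \left(- \frac{1}{13439}\right) = - \frac{21576}{13439}$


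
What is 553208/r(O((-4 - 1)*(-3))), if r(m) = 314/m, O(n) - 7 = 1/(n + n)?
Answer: 29181722/2355 ≈ 12391.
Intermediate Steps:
O(n) = 7 + 1/(2*n) (O(n) = 7 + 1/(n + n) = 7 + 1/(2*n))
553208/r(O((-4 - 1)*(-3))) = 553208/((314/(7 + 1/(2*(((-4 - 1)*(-3))))))) = 553208/((314/(7 + 1/(2*((-5*(-3))))))) = 553208/((314/(7 + (½)/15))) = 553208/((314/(7 + (½)*(1/15)))) = 553208/((314/(7 + 1/30))) = 553208/((314/(211/30))) = 553208/((314*(30/211))) = 553208/(9420/211) = 553208*(211/9420) = 29181722/2355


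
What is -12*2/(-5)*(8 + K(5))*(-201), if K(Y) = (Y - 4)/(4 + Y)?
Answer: -39128/5 ≈ -7825.6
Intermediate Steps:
K(Y) = (-4 + Y)/(4 + Y)
-12*2/(-5)*(8 + K(5))*(-201) = -12*2/(-5)*(8 + (-4 + 5)/(4 + 5))*(-201) = -12*2*(-⅕)*(8 + 1/9)*(-201) = -(-24)*(8 + (⅑)*1)/5*(-201) = -(-24)*(8 + ⅑)/5*(-201) = -(-24)*73/(5*9)*(-201) = -12*(-146/45)*(-201) = (584/15)*(-201) = -39128/5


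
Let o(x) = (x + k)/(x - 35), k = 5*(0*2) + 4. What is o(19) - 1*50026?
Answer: -800439/16 ≈ -50027.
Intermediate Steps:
k = 4 (k = 5*0 + 4 = 0 + 4 = 4)
o(x) = (4 + x)/(-35 + x) (o(x) = (x + 4)/(x - 35) = (4 + x)/(-35 + x))
o(19) - 1*50026 = (4 + 19)/(-35 + 19) - 1*50026 = 23/(-16) - 50026 = -1/16*23 - 50026 = -23/16 - 50026 = -800439/16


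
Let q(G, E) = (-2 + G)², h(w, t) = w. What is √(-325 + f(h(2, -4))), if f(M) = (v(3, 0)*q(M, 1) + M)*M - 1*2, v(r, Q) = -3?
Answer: I*√323 ≈ 17.972*I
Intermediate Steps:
f(M) = -2 + M*(M - 3*(-2 + M)²) (f(M) = (-3*(-2 + M)² + M)*M - 1*2 = (M - 3*(-2 + M)²)*M - 2 = M*(M - 3*(-2 + M)²) - 2 = -2 + M*(M - 3*(-2 + M)²))
√(-325 + f(h(2, -4))) = √(-325 + (-2 + 2² - 3*2*(-2 + 2)²)) = √(-325 + (-2 + 4 - 3*2*0²)) = √(-325 + (-2 + 4 - 3*2*0)) = √(-325 + (-2 + 4 + 0)) = √(-325 + 2) = √(-323) = I*√323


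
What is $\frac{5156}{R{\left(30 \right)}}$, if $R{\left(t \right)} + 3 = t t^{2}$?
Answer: $\frac{5156}{26997} \approx 0.19098$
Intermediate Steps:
$R{\left(t \right)} = -3 + t^{3}$ ($R{\left(t \right)} = -3 + t t^{2} = -3 + t^{3}$)
$\frac{5156}{R{\left(30 \right)}} = \frac{5156}{-3 + 30^{3}} = \frac{5156}{-3 + 27000} = \frac{5156}{26997}$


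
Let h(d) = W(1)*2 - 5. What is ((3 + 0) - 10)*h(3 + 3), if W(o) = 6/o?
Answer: -49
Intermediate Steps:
h(d) = 7 (h(d) = (6/1)*2 - 5 = (6*1)*2 - 5 = 6*2 - 5 = 12 - 5 = 7)
((3 + 0) - 10)*h(3 + 3) = ((3 + 0) - 10)*7 = (3 - 10)*7 = -7*7 = -49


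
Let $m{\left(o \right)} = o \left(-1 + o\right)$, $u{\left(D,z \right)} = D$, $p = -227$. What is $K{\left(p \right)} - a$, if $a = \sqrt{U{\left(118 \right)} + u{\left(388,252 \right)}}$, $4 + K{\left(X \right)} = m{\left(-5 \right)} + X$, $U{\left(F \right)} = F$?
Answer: $-201 - \sqrt{506} \approx -223.49$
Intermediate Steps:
$K{\left(X \right)} = 26 + X$ ($K{\left(X \right)} = -4 + \left(- 5 \left(-1 - 5\right) + X\right) = -4 + \left(\left(-5\right) \left(-6\right) + X\right) = -4 + \left(30 + X\right) = 26 + X$)
$a = \sqrt{506}$ ($a = \sqrt{118 + 388} = \sqrt{506} \approx 22.494$)
$K{\left(p \right)} - a = \left(26 - 227\right) - \sqrt{506} = -201 - \sqrt{506}$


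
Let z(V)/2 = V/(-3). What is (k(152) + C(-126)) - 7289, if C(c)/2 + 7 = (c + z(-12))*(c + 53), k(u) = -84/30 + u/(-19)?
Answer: 49571/5 ≈ 9914.2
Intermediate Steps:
z(V) = -2*V/3 (z(V) = 2*(V/(-3)) = 2*(V*(-⅓)) = 2*(-V/3) = -2*V/3)
k(u) = -14/5 - u/19 (k(u) = -84*1/30 + u*(-1/19) = -14/5 - u/19)
C(c) = -14 + 2*(8 + c)*(53 + c) (C(c) = -14 + 2*((c - ⅔*(-12))*(c + 53)) = -14 + 2*((c + 8)*(53 + c)) = -14 + 2*((8 + c)*(53 + c)) = -14 + 2*(8 + c)*(53 + c))
(k(152) + C(-126)) - 7289 = ((-14/5 - 1/19*152) + (834 + 2*(-126)² + 122*(-126))) - 7289 = ((-14/5 - 8) + (834 + 2*15876 - 15372)) - 7289 = (-54/5 + (834 + 31752 - 15372)) - 7289 = (-54/5 + 17214) - 7289 = 86016/5 - 7289 = 49571/5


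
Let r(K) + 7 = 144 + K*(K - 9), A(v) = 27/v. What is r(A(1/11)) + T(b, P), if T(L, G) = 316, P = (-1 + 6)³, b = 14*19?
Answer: 85989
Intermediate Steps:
b = 266
P = 125 (P = 5³ = 125)
r(K) = 137 + K*(-9 + K) (r(K) = -7 + (144 + K*(K - 9)) = -7 + (144 + K*(-9 + K)) = 137 + K*(-9 + K))
r(A(1/11)) + T(b, P) = (137 + (27/(1/11))² - 243/(1/11)) + 316 = (137 + (27/(1/11))² - 243/1/11) + 316 = (137 + (27*11)² - 243*11) + 316 = (137 + 297² - 9*297) + 316 = (137 + 88209 - 2673) + 316 = 85673 + 316 = 85989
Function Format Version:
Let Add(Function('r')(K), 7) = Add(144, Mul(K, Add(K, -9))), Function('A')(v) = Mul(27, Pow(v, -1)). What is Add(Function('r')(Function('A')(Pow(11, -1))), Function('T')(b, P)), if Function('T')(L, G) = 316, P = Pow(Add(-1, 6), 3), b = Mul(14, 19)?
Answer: 85989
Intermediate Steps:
b = 266
P = 125 (P = Pow(5, 3) = 125)
Function('r')(K) = Add(137, Mul(K, Add(-9, K))) (Function('r')(K) = Add(-7, Add(144, Mul(K, Add(K, -9)))) = Add(-7, Add(144, Mul(K, Add(-9, K)))) = Add(137, Mul(K, Add(-9, K))))
Add(Function('r')(Function('A')(Pow(11, -1))), Function('T')(b, P)) = Add(Add(137, Pow(Mul(27, Pow(Pow(11, -1), -1)), 2), Mul(-9, Mul(27, Pow(Pow(11, -1), -1)))), 316) = Add(Add(137, Pow(Mul(27, Pow(Rational(1, 11), -1)), 2), Mul(-9, Mul(27, Pow(Rational(1, 11), -1)))), 316) = Add(Add(137, Pow(Mul(27, 11), 2), Mul(-9, Mul(27, 11))), 316) = Add(Add(137, Pow(297, 2), Mul(-9, 297)), 316) = Add(Add(137, 88209, -2673), 316) = Add(85673, 316) = 85989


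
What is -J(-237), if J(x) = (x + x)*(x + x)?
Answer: -224676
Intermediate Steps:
J(x) = 4*x² (J(x) = (2*x)*(2*x) = 4*x²)
-J(-237) = -4*(-237)² = -4*56169 = -1*224676 = -224676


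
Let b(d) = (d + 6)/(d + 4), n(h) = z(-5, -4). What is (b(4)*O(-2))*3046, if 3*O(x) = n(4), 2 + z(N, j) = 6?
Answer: 15230/3 ≈ 5076.7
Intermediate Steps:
z(N, j) = 4 (z(N, j) = -2 + 6 = 4)
n(h) = 4
O(x) = 4/3 (O(x) = (⅓)*4 = 4/3)
b(d) = (6 + d)/(4 + d)
(b(4)*O(-2))*3046 = (((6 + 4)/(4 + 4))*(4/3))*3046 = ((10/8)*(4/3))*3046 = (((⅛)*10)*(4/3))*3046 = ((5/4)*(4/3))*3046 = (5/3)*3046 = 15230/3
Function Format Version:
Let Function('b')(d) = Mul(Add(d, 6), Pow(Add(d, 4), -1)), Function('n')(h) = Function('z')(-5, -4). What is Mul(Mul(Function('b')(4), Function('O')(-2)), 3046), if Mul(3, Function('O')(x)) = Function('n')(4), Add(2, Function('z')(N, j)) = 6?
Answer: Rational(15230, 3) ≈ 5076.7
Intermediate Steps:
Function('z')(N, j) = 4 (Function('z')(N, j) = Add(-2, 6) = 4)
Function('n')(h) = 4
Function('O')(x) = Rational(4, 3) (Function('O')(x) = Mul(Rational(1, 3), 4) = Rational(4, 3))
Function('b')(d) = Mul(Pow(Add(4, d), -1), Add(6, d)) (Function('b')(d) = Mul(Add(6, d), Pow(Add(4, d), -1)) = Mul(Pow(Add(4, d), -1), Add(6, d)))
Mul(Mul(Function('b')(4), Function('O')(-2)), 3046) = Mul(Mul(Mul(Pow(Add(4, 4), -1), Add(6, 4)), Rational(4, 3)), 3046) = Mul(Mul(Mul(Pow(8, -1), 10), Rational(4, 3)), 3046) = Mul(Mul(Mul(Rational(1, 8), 10), Rational(4, 3)), 3046) = Mul(Mul(Rational(5, 4), Rational(4, 3)), 3046) = Mul(Rational(5, 3), 3046) = Rational(15230, 3)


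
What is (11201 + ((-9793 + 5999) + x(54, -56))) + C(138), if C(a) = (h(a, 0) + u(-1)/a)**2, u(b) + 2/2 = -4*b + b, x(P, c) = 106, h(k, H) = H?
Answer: 35769394/4761 ≈ 7513.0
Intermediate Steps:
u(b) = -1 - 3*b (u(b) = -1 + (-4*b + b) = -1 - 3*b)
C(a) = 4/a**2 (C(a) = (0 + (-1 - 3*(-1))/a)**2 = (0 + (-1 + 3)/a)**2 = (0 + 2/a)**2 = (2/a)**2 = 4/a**2)
(11201 + ((-9793 + 5999) + x(54, -56))) + C(138) = (11201 + ((-9793 + 5999) + 106)) + 4/138**2 = (11201 + (-3794 + 106)) + 4*(1/19044) = (11201 - 3688) + 1/4761 = 7513 + 1/4761 = 35769394/4761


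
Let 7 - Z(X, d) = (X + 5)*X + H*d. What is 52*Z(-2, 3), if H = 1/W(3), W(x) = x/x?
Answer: 520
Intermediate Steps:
W(x) = 1
H = 1 (H = 1/1 = 1)
Z(X, d) = 7 - d - X*(5 + X) (Z(X, d) = 7 - ((X + 5)*X + 1*d) = 7 - ((5 + X)*X + d) = 7 - (X*(5 + X) + d) = 7 - (d + X*(5 + X)) = 7 + (-d - X*(5 + X)) = 7 - d - X*(5 + X))
52*Z(-2, 3) = 52*(7 - 1*3 - 1*(-2)² - 5*(-2)) = 52*(7 - 3 - 1*4 + 10) = 52*(7 - 3 - 4 + 10) = 52*10 = 520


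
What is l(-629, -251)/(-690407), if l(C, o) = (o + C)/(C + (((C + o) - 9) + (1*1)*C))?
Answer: -880/1482303829 ≈ -5.9367e-7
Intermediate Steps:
l(C, o) = (C + o)/(-9 + o + 3*C) (l(C, o) = (C + o)/(C + ((-9 + C + o) + 1*C)) = (C + o)/(C + ((-9 + C + o) + C)) = (C + o)/(C + (-9 + o + 2*C)) = (C + o)/(-9 + o + 3*C))
l(-629, -251)/(-690407) = ((-629 - 251)/(-9 - 251 + 3*(-629)))/(-690407) = (-880/(-9 - 251 - 1887))*(-1/690407) = (-880/(-2147))*(-1/690407) = -1/2147*(-880)*(-1/690407) = (880/2147)*(-1/690407) = -880/1482303829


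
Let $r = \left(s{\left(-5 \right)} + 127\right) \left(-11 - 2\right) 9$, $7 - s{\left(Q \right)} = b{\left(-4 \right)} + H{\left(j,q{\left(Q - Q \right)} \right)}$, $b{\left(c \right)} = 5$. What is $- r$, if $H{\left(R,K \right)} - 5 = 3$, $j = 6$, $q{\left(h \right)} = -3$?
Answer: $14157$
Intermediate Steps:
$H{\left(R,K \right)} = 8$ ($H{\left(R,K \right)} = 5 + 3 = 8$)
$s{\left(Q \right)} = -6$ ($s{\left(Q \right)} = 7 - \left(5 + 8\right) = 7 - 13 = -6$)
$r = -14157$ ($r = \left(-6 + 127\right) \left(-11 - 2\right) 9 = 121 \left(\left(-13\right) 9\right) = 121 \left(-117\right) = -14157$)
$- r = \left(-1\right) \left(-14157\right) = 14157$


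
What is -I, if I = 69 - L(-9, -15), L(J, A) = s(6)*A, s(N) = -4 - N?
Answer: 81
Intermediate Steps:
L(J, A) = -10*A (L(J, A) = (-4 - 1*6)*A = (-4 - 6)*A = -10*A)
I = -81 (I = 69 - (-10)*(-15) = 69 - 1*150 = 69 - 150 = -81)
-I = -1*(-81) = 81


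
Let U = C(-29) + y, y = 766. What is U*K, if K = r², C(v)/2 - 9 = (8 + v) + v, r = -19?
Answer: 246924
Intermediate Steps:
C(v) = 34 + 4*v (C(v) = 18 + 2*((8 + v) + v) = 18 + 2*(8 + 2*v) = 18 + (16 + 4*v) = 34 + 4*v)
U = 684 (U = (34 + 4*(-29)) + 766 = (34 - 116) + 766 = -82 + 766 = 684)
K = 361 (K = (-19)² = 361)
U*K = 684*361 = 246924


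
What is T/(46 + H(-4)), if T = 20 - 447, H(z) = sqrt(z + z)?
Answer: -9821/1062 + 427*I*sqrt(2)/1062 ≈ -9.2477 + 0.56861*I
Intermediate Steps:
H(z) = sqrt(2)*sqrt(z) (H(z) = sqrt(2*z) = sqrt(2)*sqrt(z))
T = -427
T/(46 + H(-4)) = -427/(46 + sqrt(2)*sqrt(-4)) = -427/(46 + sqrt(2)*(2*I)) = -427/(46 + 2*I*sqrt(2))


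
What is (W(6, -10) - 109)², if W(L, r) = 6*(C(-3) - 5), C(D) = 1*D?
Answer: 24649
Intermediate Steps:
C(D) = D
W(L, r) = -48 (W(L, r) = 6*(-3 - 5) = 6*(-8) = -48)
(W(6, -10) - 109)² = (-48 - 109)² = (-157)² = 24649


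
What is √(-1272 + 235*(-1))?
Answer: I*√1507 ≈ 38.82*I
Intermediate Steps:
√(-1272 + 235*(-1)) = √(-1272 - 235) = √(-1507) = I*√1507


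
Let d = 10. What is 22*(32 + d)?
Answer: 924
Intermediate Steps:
22*(32 + d) = 22*(32 + 10) = 22*42 = 924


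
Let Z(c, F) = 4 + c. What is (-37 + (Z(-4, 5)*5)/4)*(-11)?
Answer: 407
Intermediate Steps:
(-37 + (Z(-4, 5)*5)/4)*(-11) = (-37 + ((4 - 4)*5)/4)*(-11) = (-37 + (0*5)*(¼))*(-11) = (-37 + 0*(¼))*(-11) = (-37 + 0)*(-11) = -37*(-11) = 407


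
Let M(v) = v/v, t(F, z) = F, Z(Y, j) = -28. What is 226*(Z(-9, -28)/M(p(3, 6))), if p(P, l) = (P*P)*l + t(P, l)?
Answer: -6328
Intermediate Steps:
p(P, l) = P + l*P**2 (p(P, l) = (P*P)*l + P = P**2*l + P = l*P**2 + P = P + l*P**2)
M(v) = 1
226*(Z(-9, -28)/M(p(3, 6))) = 226*(-28/1) = 226*(-28*1) = 226*(-28) = -6328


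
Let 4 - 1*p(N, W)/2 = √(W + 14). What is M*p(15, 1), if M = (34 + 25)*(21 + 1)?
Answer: 10384 - 2596*√15 ≈ 329.74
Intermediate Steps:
p(N, W) = 8 - 2*√(14 + W) (p(N, W) = 8 - 2*√(W + 14) = 8 - 2*√(14 + W))
M = 1298 (M = 59*22 = 1298)
M*p(15, 1) = 1298*(8 - 2*√(14 + 1)) = 1298*(8 - 2*√15) = 10384 - 2596*√15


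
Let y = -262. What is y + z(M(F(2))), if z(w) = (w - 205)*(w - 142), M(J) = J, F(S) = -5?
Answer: 30608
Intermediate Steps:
z(w) = (-205 + w)*(-142 + w)
y + z(M(F(2))) = -262 + (29110 + (-5)**2 - 347*(-5)) = -262 + (29110 + 25 + 1735) = -262 + 30870 = 30608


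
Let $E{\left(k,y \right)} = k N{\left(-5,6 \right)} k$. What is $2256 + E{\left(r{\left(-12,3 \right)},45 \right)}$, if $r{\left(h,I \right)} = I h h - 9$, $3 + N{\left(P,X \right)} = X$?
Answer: $539043$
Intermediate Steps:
$N{\left(P,X \right)} = -3 + X$
$r{\left(h,I \right)} = -9 + I h^{2}$ ($r{\left(h,I \right)} = I h^{2} - 9 = -9 + I h^{2}$)
$E{\left(k,y \right)} = 3 k^{2}$ ($E{\left(k,y \right)} = k \left(-3 + 6\right) k = k 3 k = 3 k k = 3 k^{2}$)
$2256 + E{\left(r{\left(-12,3 \right)},45 \right)} = 2256 + 3 \left(-9 + 3 \left(-12\right)^{2}\right)^{2} = 2256 + 3 \left(-9 + 3 \cdot 144\right)^{2} = 2256 + 3 \left(-9 + 432\right)^{2} = 2256 + 3 \cdot 423^{2} = 2256 + 3 \cdot 178929 = 2256 + 536787 = 539043$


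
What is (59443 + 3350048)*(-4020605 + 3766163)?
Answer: -867517709022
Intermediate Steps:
(59443 + 3350048)*(-4020605 + 3766163) = 3409491*(-254442) = -867517709022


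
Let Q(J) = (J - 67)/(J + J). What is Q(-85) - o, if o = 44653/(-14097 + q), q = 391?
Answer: 691023/166430 ≈ 4.1520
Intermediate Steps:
o = -6379/1958 (o = 44653/(-14097 + 391) = 44653/(-13706) = 44653*(-1/13706) = -6379/1958 ≈ -3.2579)
Q(J) = (-67 + J)/(2*J) (Q(J) = (-67 + J)/((2*J)) = (-67 + J)*(1/(2*J)) = (-67 + J)/(2*J))
Q(-85) - o = (½)*(-67 - 85)/(-85) - 1*(-6379/1958) = (½)*(-1/85)*(-152) + 6379/1958 = 76/85 + 6379/1958 = 691023/166430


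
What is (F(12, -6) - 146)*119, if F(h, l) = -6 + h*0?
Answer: -18088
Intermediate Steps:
F(h, l) = -6 (F(h, l) = -6 + 0 = -6)
(F(12, -6) - 146)*119 = (-6 - 146)*119 = -152*119 = -18088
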